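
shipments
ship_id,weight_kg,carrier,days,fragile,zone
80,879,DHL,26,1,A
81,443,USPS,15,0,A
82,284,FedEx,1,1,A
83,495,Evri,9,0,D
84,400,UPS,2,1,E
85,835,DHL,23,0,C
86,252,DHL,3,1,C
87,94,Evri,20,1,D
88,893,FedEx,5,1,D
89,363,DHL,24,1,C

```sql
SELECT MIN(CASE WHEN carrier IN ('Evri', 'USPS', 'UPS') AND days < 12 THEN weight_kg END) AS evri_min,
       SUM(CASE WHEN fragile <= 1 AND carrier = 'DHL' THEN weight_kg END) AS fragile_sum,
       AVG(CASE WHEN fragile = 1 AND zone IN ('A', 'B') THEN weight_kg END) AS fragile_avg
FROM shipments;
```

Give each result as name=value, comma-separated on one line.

[evri_min: carrier IN ('Evri', 'USPS', 'UPS') AND days < 12]
ship_id=80: ✗
ship_id=81: ✗
ship_id=82: ✗
ship_id=83: ✓ → 495
ship_id=84: ✓ → 400
ship_id=85: ✗
ship_id=86: ✗
ship_id=87: ✗
ship_id=88: ✗
ship_id=89: ✗
evri_min = MIN(495, 400) = 400
—
[fragile_sum: fragile <= 1 AND carrier = 'DHL']
ship_id=80: ✓ → 879
ship_id=81: ✗
ship_id=82: ✗
ship_id=83: ✗
ship_id=84: ✗
ship_id=85: ✓ → 835
ship_id=86: ✓ → 252
ship_id=87: ✗
ship_id=88: ✗
ship_id=89: ✓ → 363
fragile_sum = 879 + 835 + 252 + 363 = 2329
—
[fragile_avg: fragile = 1 AND zone IN ('A', 'B')]
ship_id=80: ✓ → 879
ship_id=81: ✗
ship_id=82: ✓ → 284
ship_id=83: ✗
ship_id=84: ✗
ship_id=85: ✗
ship_id=86: ✗
ship_id=87: ✗
ship_id=88: ✗
ship_id=89: ✗
fragile_avg = (879 + 284) / 2 = 581.5

evri_min=400, fragile_sum=2329, fragile_avg=581.5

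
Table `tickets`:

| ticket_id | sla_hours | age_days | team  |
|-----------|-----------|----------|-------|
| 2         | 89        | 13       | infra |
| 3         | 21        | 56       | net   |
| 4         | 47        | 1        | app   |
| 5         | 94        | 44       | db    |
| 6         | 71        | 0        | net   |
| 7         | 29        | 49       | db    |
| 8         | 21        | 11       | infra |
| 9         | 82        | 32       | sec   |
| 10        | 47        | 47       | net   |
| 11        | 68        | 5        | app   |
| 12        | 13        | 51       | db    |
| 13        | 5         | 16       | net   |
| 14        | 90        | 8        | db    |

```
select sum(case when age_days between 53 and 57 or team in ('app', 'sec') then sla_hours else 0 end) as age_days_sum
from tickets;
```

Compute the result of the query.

218

ticket_id=2: ✗
ticket_id=3: ✓ → 21
ticket_id=4: ✓ → 47
ticket_id=5: ✗
ticket_id=6: ✗
ticket_id=7: ✗
ticket_id=8: ✗
ticket_id=9: ✓ → 82
ticket_id=10: ✗
ticket_id=11: ✓ → 68
ticket_id=12: ✗
ticket_id=13: ✗
ticket_id=14: ✗
age_days_sum = 21 + 47 + 82 + 68 = 218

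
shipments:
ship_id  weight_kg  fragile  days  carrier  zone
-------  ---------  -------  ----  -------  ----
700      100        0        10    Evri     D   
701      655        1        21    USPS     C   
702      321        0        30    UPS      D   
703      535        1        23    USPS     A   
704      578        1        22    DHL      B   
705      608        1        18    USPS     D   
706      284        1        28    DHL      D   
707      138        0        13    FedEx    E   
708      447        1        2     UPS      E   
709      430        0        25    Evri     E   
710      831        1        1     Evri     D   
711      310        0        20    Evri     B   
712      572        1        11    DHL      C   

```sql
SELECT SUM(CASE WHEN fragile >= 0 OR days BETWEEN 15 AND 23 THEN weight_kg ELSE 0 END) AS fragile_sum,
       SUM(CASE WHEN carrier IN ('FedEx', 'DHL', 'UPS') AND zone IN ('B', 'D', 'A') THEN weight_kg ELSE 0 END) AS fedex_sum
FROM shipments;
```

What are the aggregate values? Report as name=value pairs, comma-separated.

fragile_sum=5809, fedex_sum=1183

[fragile_sum: fragile >= 0 OR days BETWEEN 15 AND 23]
ship_id=700: ✓ → 100
ship_id=701: ✓ → 655
ship_id=702: ✓ → 321
ship_id=703: ✓ → 535
ship_id=704: ✓ → 578
ship_id=705: ✓ → 608
ship_id=706: ✓ → 284
ship_id=707: ✓ → 138
ship_id=708: ✓ → 447
ship_id=709: ✓ → 430
ship_id=710: ✓ → 831
ship_id=711: ✓ → 310
ship_id=712: ✓ → 572
fragile_sum = 100 + 655 + 321 + 535 + 578 + 608 + 284 + 138 + 447 + 430 + 831 + 310 + 572 = 5809
—
[fedex_sum: carrier IN ('FedEx', 'DHL', 'UPS') AND zone IN ('B', 'D', 'A')]
ship_id=700: ✗
ship_id=701: ✗
ship_id=702: ✓ → 321
ship_id=703: ✗
ship_id=704: ✓ → 578
ship_id=705: ✗
ship_id=706: ✓ → 284
ship_id=707: ✗
ship_id=708: ✗
ship_id=709: ✗
ship_id=710: ✗
ship_id=711: ✗
ship_id=712: ✗
fedex_sum = 321 + 578 + 284 = 1183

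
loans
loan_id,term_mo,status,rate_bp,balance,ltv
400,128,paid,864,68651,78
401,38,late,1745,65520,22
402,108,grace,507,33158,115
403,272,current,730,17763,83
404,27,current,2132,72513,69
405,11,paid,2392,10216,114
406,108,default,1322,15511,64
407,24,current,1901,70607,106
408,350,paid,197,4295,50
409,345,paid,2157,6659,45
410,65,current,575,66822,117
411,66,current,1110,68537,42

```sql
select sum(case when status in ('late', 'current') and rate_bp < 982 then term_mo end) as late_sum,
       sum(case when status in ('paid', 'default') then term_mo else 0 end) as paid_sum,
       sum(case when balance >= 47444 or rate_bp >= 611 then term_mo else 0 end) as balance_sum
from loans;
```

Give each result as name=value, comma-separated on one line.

[late_sum: status in ('late', 'current') and rate_bp < 982]
loan_id=400: ✗
loan_id=401: ✗
loan_id=402: ✗
loan_id=403: ✓ → 272
loan_id=404: ✗
loan_id=405: ✗
loan_id=406: ✗
loan_id=407: ✗
loan_id=408: ✗
loan_id=409: ✗
loan_id=410: ✓ → 65
loan_id=411: ✗
late_sum = 272 + 65 = 337
—
[paid_sum: status in ('paid', 'default')]
loan_id=400: ✓ → 128
loan_id=401: ✗
loan_id=402: ✗
loan_id=403: ✗
loan_id=404: ✗
loan_id=405: ✓ → 11
loan_id=406: ✓ → 108
loan_id=407: ✗
loan_id=408: ✓ → 350
loan_id=409: ✓ → 345
loan_id=410: ✗
loan_id=411: ✗
paid_sum = 128 + 11 + 108 + 350 + 345 = 942
—
[balance_sum: balance >= 47444 or rate_bp >= 611]
loan_id=400: ✓ → 128
loan_id=401: ✓ → 38
loan_id=402: ✗
loan_id=403: ✓ → 272
loan_id=404: ✓ → 27
loan_id=405: ✓ → 11
loan_id=406: ✓ → 108
loan_id=407: ✓ → 24
loan_id=408: ✗
loan_id=409: ✓ → 345
loan_id=410: ✓ → 65
loan_id=411: ✓ → 66
balance_sum = 128 + 38 + 272 + 27 + 11 + 108 + 24 + 345 + 65 + 66 = 1084

late_sum=337, paid_sum=942, balance_sum=1084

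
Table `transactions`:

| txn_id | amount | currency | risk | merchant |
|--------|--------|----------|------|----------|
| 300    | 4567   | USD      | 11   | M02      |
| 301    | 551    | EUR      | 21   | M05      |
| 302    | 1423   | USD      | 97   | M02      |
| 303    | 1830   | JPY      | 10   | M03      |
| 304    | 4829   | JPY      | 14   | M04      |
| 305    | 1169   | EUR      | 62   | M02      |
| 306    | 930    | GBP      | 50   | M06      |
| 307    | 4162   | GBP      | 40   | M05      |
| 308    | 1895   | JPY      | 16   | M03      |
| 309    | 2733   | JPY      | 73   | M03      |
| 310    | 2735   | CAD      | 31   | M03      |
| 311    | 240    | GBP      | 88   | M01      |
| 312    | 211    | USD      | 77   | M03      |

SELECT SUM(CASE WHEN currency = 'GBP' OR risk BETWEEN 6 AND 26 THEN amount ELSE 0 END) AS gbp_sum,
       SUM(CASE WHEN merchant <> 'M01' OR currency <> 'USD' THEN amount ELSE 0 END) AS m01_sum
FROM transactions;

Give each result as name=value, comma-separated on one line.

[gbp_sum: currency = 'GBP' OR risk BETWEEN 6 AND 26]
txn_id=300: ✓ → 4567
txn_id=301: ✓ → 551
txn_id=302: ✗
txn_id=303: ✓ → 1830
txn_id=304: ✓ → 4829
txn_id=305: ✗
txn_id=306: ✓ → 930
txn_id=307: ✓ → 4162
txn_id=308: ✓ → 1895
txn_id=309: ✗
txn_id=310: ✗
txn_id=311: ✓ → 240
txn_id=312: ✗
gbp_sum = 4567 + 551 + 1830 + 4829 + 930 + 4162 + 1895 + 240 = 19004
—
[m01_sum: merchant <> 'M01' OR currency <> 'USD']
txn_id=300: ✓ → 4567
txn_id=301: ✓ → 551
txn_id=302: ✓ → 1423
txn_id=303: ✓ → 1830
txn_id=304: ✓ → 4829
txn_id=305: ✓ → 1169
txn_id=306: ✓ → 930
txn_id=307: ✓ → 4162
txn_id=308: ✓ → 1895
txn_id=309: ✓ → 2733
txn_id=310: ✓ → 2735
txn_id=311: ✓ → 240
txn_id=312: ✓ → 211
m01_sum = 4567 + 551 + 1423 + 1830 + 4829 + 1169 + 930 + 4162 + 1895 + 2733 + 2735 + 240 + 211 = 27275

gbp_sum=19004, m01_sum=27275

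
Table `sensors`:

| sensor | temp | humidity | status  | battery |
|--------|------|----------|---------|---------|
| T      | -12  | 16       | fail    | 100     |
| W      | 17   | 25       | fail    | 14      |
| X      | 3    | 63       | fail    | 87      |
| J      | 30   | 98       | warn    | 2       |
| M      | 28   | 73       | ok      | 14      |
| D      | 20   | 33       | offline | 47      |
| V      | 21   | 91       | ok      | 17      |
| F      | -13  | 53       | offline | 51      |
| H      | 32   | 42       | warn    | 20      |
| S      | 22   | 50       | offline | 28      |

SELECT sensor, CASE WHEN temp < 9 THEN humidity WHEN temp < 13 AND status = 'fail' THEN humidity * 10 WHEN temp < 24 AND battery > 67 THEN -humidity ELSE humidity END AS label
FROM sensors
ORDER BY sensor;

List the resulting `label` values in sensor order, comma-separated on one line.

sensor=D: ELSE → 33
sensor=F: temp < 9 → 53
sensor=H: ELSE → 42
sensor=J: ELSE → 98
sensor=M: ELSE → 73
sensor=S: ELSE → 50
sensor=T: temp < 9 → 16
sensor=V: ELSE → 91
sensor=W: ELSE → 25
sensor=X: temp < 9 → 63

33, 53, 42, 98, 73, 50, 16, 91, 25, 63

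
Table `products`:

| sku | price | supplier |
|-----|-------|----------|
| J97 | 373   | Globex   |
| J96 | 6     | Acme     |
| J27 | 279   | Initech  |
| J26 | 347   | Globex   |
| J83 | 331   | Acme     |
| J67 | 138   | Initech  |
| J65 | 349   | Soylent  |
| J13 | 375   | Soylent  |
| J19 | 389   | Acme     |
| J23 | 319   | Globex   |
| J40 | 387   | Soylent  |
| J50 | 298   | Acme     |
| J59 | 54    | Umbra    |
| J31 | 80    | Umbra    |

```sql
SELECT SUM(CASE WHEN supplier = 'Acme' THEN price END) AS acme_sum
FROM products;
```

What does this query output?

1024

sku=J97: ✗
sku=J96: ✓ → 6
sku=J27: ✗
sku=J26: ✗
sku=J83: ✓ → 331
sku=J67: ✗
sku=J65: ✗
sku=J13: ✗
sku=J19: ✓ → 389
sku=J23: ✗
sku=J40: ✗
sku=J50: ✓ → 298
sku=J59: ✗
sku=J31: ✗
acme_sum = 6 + 331 + 389 + 298 = 1024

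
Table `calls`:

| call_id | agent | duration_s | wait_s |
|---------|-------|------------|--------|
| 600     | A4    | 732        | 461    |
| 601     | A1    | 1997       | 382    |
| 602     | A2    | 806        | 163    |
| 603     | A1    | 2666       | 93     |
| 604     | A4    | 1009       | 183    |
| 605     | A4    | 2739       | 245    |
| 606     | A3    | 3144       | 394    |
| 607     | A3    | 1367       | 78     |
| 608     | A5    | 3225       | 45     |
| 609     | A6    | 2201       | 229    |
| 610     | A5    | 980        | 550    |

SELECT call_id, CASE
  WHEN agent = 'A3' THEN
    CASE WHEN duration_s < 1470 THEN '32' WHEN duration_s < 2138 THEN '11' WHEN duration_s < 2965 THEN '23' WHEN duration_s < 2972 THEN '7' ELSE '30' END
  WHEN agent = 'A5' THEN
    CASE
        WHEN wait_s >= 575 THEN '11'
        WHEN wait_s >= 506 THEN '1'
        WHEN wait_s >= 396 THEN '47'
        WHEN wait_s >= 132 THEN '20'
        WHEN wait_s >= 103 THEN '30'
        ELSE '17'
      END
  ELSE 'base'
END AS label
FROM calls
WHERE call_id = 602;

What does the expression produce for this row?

base

call_id = 602: agent=A2, duration_s=806, wait_s=163.
agent='A2' → outer ELSE → base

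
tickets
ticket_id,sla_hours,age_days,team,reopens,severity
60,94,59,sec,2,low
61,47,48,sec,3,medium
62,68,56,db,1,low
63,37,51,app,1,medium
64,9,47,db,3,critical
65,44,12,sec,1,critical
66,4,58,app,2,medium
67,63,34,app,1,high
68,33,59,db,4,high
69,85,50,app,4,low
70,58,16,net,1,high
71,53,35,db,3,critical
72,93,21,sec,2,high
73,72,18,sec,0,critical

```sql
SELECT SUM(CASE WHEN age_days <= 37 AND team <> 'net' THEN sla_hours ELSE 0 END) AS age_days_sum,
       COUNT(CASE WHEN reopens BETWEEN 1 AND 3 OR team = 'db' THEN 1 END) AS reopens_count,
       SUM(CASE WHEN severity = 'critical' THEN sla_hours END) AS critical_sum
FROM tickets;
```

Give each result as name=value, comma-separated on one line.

[age_days_sum: age_days <= 37 AND team <> 'net']
ticket_id=60: ✗
ticket_id=61: ✗
ticket_id=62: ✗
ticket_id=63: ✗
ticket_id=64: ✗
ticket_id=65: ✓ → 44
ticket_id=66: ✗
ticket_id=67: ✓ → 63
ticket_id=68: ✗
ticket_id=69: ✗
ticket_id=70: ✗
ticket_id=71: ✓ → 53
ticket_id=72: ✓ → 93
ticket_id=73: ✓ → 72
age_days_sum = 44 + 63 + 53 + 93 + 72 = 325
—
[reopens_count: reopens BETWEEN 1 AND 3 OR team = 'db']
ticket_id=60: ✓ → 1
ticket_id=61: ✓ → 1
ticket_id=62: ✓ → 1
ticket_id=63: ✓ → 1
ticket_id=64: ✓ → 1
ticket_id=65: ✓ → 1
ticket_id=66: ✓ → 1
ticket_id=67: ✓ → 1
ticket_id=68: ✓ → 1
ticket_id=69: ✗
ticket_id=70: ✓ → 1
ticket_id=71: ✓ → 1
ticket_id=72: ✓ → 1
ticket_id=73: ✗
reopens_count = COUNT(1, 1, 1, 1, 1, 1, 1, 1, 1, 1, 1, 1) = 12
—
[critical_sum: severity = 'critical']
ticket_id=60: ✗
ticket_id=61: ✗
ticket_id=62: ✗
ticket_id=63: ✗
ticket_id=64: ✓ → 9
ticket_id=65: ✓ → 44
ticket_id=66: ✗
ticket_id=67: ✗
ticket_id=68: ✗
ticket_id=69: ✗
ticket_id=70: ✗
ticket_id=71: ✓ → 53
ticket_id=72: ✗
ticket_id=73: ✓ → 72
critical_sum = 9 + 44 + 53 + 72 = 178

age_days_sum=325, reopens_count=12, critical_sum=178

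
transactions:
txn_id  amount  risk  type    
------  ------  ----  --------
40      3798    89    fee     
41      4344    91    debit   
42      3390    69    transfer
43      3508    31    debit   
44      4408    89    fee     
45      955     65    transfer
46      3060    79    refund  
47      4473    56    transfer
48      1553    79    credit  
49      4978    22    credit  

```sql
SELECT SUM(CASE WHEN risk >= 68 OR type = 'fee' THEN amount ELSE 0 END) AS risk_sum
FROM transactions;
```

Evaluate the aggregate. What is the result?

txn_id=40: ✓ → 3798
txn_id=41: ✓ → 4344
txn_id=42: ✓ → 3390
txn_id=43: ✗
txn_id=44: ✓ → 4408
txn_id=45: ✗
txn_id=46: ✓ → 3060
txn_id=47: ✗
txn_id=48: ✓ → 1553
txn_id=49: ✗
risk_sum = 3798 + 4344 + 3390 + 4408 + 3060 + 1553 = 20553

20553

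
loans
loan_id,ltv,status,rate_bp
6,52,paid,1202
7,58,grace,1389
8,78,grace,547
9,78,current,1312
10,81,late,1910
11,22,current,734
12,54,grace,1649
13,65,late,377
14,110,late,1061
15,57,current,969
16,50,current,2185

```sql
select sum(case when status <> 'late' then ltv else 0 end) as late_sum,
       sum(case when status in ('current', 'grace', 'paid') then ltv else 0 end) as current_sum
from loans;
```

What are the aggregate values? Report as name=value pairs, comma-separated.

late_sum=449, current_sum=449

[late_sum: status <> 'late']
loan_id=6: ✓ → 52
loan_id=7: ✓ → 58
loan_id=8: ✓ → 78
loan_id=9: ✓ → 78
loan_id=10: ✗
loan_id=11: ✓ → 22
loan_id=12: ✓ → 54
loan_id=13: ✗
loan_id=14: ✗
loan_id=15: ✓ → 57
loan_id=16: ✓ → 50
late_sum = 52 + 58 + 78 + 78 + 22 + 54 + 57 + 50 = 449
—
[current_sum: status in ('current', 'grace', 'paid')]
loan_id=6: ✓ → 52
loan_id=7: ✓ → 58
loan_id=8: ✓ → 78
loan_id=9: ✓ → 78
loan_id=10: ✗
loan_id=11: ✓ → 22
loan_id=12: ✓ → 54
loan_id=13: ✗
loan_id=14: ✗
loan_id=15: ✓ → 57
loan_id=16: ✓ → 50
current_sum = 52 + 58 + 78 + 78 + 22 + 54 + 57 + 50 = 449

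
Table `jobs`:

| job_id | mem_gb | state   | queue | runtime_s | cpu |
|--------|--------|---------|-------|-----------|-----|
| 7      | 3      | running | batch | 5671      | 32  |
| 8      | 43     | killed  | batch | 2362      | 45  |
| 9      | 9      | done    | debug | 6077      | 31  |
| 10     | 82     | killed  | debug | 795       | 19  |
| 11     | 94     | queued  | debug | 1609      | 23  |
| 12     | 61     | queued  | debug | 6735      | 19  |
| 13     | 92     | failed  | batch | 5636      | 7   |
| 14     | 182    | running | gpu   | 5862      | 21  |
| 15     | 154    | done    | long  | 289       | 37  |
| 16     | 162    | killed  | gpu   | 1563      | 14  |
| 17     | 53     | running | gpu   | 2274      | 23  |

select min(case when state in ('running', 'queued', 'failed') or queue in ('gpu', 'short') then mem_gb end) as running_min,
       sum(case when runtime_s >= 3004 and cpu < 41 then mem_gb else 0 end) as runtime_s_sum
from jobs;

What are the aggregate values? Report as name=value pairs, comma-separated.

running_min=3, runtime_s_sum=347

[running_min: state in ('running', 'queued', 'failed') or queue in ('gpu', 'short')]
job_id=7: ✓ → 3
job_id=8: ✗
job_id=9: ✗
job_id=10: ✗
job_id=11: ✓ → 94
job_id=12: ✓ → 61
job_id=13: ✓ → 92
job_id=14: ✓ → 182
job_id=15: ✗
job_id=16: ✓ → 162
job_id=17: ✓ → 53
running_min = MIN(3, 94, 61, 92, 182, 162, 53) = 3
—
[runtime_s_sum: runtime_s >= 3004 and cpu < 41]
job_id=7: ✓ → 3
job_id=8: ✗
job_id=9: ✓ → 9
job_id=10: ✗
job_id=11: ✗
job_id=12: ✓ → 61
job_id=13: ✓ → 92
job_id=14: ✓ → 182
job_id=15: ✗
job_id=16: ✗
job_id=17: ✗
runtime_s_sum = 3 + 9 + 61 + 92 + 182 = 347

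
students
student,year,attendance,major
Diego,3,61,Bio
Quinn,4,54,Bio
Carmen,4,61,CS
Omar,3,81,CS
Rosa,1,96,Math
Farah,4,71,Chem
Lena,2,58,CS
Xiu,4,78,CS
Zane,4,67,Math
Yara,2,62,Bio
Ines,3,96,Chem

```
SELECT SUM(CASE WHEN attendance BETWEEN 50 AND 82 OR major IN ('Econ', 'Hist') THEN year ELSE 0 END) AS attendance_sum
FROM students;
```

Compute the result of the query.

student=Diego: ✓ → 3
student=Quinn: ✓ → 4
student=Carmen: ✓ → 4
student=Omar: ✓ → 3
student=Rosa: ✗
student=Farah: ✓ → 4
student=Lena: ✓ → 2
student=Xiu: ✓ → 4
student=Zane: ✓ → 4
student=Yara: ✓ → 2
student=Ines: ✗
attendance_sum = 3 + 4 + 4 + 3 + 4 + 2 + 4 + 4 + 2 = 30

30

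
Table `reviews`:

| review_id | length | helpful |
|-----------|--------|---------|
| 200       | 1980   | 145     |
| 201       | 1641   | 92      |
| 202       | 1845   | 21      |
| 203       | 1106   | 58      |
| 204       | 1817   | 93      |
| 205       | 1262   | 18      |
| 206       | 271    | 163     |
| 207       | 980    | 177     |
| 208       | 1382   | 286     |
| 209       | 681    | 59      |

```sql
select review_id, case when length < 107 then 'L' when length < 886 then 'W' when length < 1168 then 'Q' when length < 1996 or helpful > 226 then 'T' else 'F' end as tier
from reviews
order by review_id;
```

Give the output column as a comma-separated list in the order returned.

T, T, T, Q, T, T, W, Q, T, W

review_id=200: length < 1996 or helpful > 226 → T
review_id=201: length < 1996 or helpful > 226 → T
review_id=202: length < 1996 or helpful > 226 → T
review_id=203: length < 1168 → Q
review_id=204: length < 1996 or helpful > 226 → T
review_id=205: length < 1996 or helpful > 226 → T
review_id=206: length < 886 → W
review_id=207: length < 1168 → Q
review_id=208: length < 1996 or helpful > 226 → T
review_id=209: length < 886 → W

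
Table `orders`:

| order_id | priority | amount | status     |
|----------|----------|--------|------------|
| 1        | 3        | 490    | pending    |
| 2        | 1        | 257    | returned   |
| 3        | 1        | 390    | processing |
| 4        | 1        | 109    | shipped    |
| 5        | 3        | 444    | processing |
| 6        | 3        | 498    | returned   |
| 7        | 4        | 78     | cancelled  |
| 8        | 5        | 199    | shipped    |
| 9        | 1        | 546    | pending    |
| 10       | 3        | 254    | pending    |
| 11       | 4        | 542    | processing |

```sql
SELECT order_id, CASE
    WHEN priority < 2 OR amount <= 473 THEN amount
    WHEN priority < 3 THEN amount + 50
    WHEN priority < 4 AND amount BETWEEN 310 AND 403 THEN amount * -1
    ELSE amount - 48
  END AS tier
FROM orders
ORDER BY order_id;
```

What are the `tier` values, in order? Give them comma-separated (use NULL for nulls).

442, 257, 390, 109, 444, 450, 78, 199, 546, 254, 494

order_id=1: ELSE → 442
order_id=2: priority < 2 OR amount <= 473 → 257
order_id=3: priority < 2 OR amount <= 473 → 390
order_id=4: priority < 2 OR amount <= 473 → 109
order_id=5: priority < 2 OR amount <= 473 → 444
order_id=6: ELSE → 450
order_id=7: priority < 2 OR amount <= 473 → 78
order_id=8: priority < 2 OR amount <= 473 → 199
order_id=9: priority < 2 OR amount <= 473 → 546
order_id=10: priority < 2 OR amount <= 473 → 254
order_id=11: ELSE → 494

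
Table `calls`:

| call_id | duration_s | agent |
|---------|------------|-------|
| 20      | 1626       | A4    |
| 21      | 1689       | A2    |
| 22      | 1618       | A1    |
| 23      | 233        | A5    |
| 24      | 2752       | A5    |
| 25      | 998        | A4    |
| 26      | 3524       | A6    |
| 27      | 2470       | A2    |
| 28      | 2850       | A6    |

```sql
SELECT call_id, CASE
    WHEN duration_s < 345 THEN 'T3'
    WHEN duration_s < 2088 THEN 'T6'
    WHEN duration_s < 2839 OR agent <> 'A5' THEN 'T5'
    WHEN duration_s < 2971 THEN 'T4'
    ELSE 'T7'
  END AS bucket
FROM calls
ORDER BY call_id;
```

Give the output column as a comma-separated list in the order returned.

call_id=20: duration_s < 2088 → T6
call_id=21: duration_s < 2088 → T6
call_id=22: duration_s < 2088 → T6
call_id=23: duration_s < 345 → T3
call_id=24: duration_s < 2839 OR agent <> 'A5' → T5
call_id=25: duration_s < 2088 → T6
call_id=26: duration_s < 2839 OR agent <> 'A5' → T5
call_id=27: duration_s < 2839 OR agent <> 'A5' → T5
call_id=28: duration_s < 2839 OR agent <> 'A5' → T5

T6, T6, T6, T3, T5, T6, T5, T5, T5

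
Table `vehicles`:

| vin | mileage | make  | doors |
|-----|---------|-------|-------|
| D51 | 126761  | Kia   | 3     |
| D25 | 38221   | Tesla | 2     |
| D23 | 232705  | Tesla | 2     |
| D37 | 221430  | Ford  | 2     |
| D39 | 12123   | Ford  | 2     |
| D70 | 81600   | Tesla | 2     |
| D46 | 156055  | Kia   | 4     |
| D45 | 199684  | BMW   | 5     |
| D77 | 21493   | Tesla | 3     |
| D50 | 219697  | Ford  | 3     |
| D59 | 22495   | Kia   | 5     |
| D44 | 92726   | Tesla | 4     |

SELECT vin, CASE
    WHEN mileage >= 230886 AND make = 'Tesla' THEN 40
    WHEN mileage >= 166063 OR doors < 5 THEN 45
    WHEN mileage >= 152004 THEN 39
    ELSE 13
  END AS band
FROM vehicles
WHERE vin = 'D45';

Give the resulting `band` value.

vin = D45: mileage=199684, make=BMW, doors=5.
mileage >= 230886 AND make = 'Tesla' → false
mileage >= 166063 OR doors < 5 → true → 45

45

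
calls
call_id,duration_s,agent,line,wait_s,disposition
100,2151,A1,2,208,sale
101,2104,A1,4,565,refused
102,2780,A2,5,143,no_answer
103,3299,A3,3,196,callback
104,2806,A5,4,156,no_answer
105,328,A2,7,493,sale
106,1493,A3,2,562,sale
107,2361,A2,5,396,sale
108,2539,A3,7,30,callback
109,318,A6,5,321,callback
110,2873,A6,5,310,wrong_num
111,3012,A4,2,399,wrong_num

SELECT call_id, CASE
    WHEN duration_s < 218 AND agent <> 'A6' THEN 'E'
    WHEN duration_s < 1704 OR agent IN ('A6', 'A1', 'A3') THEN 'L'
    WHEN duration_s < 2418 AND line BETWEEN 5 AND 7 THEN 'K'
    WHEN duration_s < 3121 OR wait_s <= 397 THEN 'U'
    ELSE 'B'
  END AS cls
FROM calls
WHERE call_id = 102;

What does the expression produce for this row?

call_id = 102: duration_s=2780, agent=A2, line=5, wait_s=143, disposition=no_answer.
duration_s < 218 AND agent <> 'A6' → false
duration_s < 1704 OR agent IN ('A6', 'A1', 'A3') → false
duration_s < 2418 AND line BETWEEN 5 AND 7 → false
duration_s < 3121 OR wait_s <= 397 → true → U

U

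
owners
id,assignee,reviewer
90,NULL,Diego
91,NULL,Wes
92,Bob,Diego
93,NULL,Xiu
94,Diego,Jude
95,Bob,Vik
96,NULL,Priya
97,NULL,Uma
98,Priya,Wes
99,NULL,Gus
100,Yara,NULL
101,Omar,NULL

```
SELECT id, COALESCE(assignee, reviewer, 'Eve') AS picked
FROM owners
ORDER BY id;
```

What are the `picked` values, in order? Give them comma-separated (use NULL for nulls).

id=90: assignee=NULL, reviewer=Diego → Diego
id=91: assignee=NULL, reviewer=Wes → Wes
id=92: assignee=Bob → Bob
id=93: assignee=NULL, reviewer=Xiu → Xiu
id=94: assignee=Diego → Diego
id=95: assignee=Bob → Bob
id=96: assignee=NULL, reviewer=Priya → Priya
id=97: assignee=NULL, reviewer=Uma → Uma
id=98: assignee=Priya → Priya
id=99: assignee=NULL, reviewer=Gus → Gus
id=100: assignee=Yara → Yara
id=101: assignee=Omar → Omar

Diego, Wes, Bob, Xiu, Diego, Bob, Priya, Uma, Priya, Gus, Yara, Omar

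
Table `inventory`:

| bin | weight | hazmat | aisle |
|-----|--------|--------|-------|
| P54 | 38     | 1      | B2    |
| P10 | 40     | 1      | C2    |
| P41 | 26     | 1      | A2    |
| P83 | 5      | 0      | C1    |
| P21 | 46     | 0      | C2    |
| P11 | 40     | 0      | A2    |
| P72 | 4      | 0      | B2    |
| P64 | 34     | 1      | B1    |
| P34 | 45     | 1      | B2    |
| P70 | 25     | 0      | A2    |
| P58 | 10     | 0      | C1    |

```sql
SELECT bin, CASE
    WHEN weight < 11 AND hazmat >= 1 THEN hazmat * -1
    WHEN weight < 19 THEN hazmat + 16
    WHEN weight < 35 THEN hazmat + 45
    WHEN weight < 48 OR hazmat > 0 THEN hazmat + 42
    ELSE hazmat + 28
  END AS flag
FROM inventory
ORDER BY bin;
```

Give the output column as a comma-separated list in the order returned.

bin=P10: weight < 48 OR hazmat > 0 → 43
bin=P11: weight < 48 OR hazmat > 0 → 42
bin=P21: weight < 48 OR hazmat > 0 → 42
bin=P34: weight < 48 OR hazmat > 0 → 43
bin=P41: weight < 35 → 46
bin=P54: weight < 48 OR hazmat > 0 → 43
bin=P58: weight < 19 → 16
bin=P64: weight < 35 → 46
bin=P70: weight < 35 → 45
bin=P72: weight < 19 → 16
bin=P83: weight < 19 → 16

43, 42, 42, 43, 46, 43, 16, 46, 45, 16, 16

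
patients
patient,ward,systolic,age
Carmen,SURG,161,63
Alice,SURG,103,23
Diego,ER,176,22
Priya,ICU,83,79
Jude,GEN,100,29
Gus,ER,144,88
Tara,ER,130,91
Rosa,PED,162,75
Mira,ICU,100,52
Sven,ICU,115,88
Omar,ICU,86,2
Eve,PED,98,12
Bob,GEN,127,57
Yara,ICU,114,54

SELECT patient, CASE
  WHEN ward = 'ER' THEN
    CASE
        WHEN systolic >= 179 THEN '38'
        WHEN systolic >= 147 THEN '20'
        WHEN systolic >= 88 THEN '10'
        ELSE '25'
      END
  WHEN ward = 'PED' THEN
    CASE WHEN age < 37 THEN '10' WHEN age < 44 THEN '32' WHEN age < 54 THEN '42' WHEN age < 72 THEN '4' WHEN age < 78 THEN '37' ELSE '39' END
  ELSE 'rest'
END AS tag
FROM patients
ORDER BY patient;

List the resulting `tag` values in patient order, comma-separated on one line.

rest, rest, rest, 20, 10, 10, rest, rest, rest, rest, 37, rest, 10, rest

patient=Alice: ward='SURG' → outer ELSE → rest
patient=Bob: ward='GEN' → outer ELSE → rest
patient=Carmen: ward='SURG' → outer ELSE → rest
patient=Diego: ward='ER' → inner[systolic >= 147] → 20
patient=Eve: ward='PED' → inner[age < 37] → 10
patient=Gus: ward='ER' → inner[systolic >= 88] → 10
patient=Jude: ward='GEN' → outer ELSE → rest
patient=Mira: ward='ICU' → outer ELSE → rest
patient=Omar: ward='ICU' → outer ELSE → rest
patient=Priya: ward='ICU' → outer ELSE → rest
patient=Rosa: ward='PED' → inner[age < 78] → 37
patient=Sven: ward='ICU' → outer ELSE → rest
patient=Tara: ward='ER' → inner[systolic >= 88] → 10
patient=Yara: ward='ICU' → outer ELSE → rest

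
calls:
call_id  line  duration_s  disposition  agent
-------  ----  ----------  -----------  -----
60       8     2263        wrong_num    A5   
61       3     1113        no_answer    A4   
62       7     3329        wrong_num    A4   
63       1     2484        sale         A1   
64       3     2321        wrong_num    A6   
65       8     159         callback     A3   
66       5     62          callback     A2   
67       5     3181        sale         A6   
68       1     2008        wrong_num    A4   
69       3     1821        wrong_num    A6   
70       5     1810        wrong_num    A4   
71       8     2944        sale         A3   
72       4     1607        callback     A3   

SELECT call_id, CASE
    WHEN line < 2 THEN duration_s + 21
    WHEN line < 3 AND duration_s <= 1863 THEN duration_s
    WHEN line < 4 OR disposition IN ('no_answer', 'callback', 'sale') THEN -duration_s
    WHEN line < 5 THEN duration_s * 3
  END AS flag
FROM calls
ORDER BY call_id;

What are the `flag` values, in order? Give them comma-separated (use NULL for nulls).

NULL, -1113, NULL, 2505, -2321, -159, -62, -3181, 2029, -1821, NULL, -2944, -1607

call_id=60: (no match → NULL) → NULL
call_id=61: line < 4 OR disposition IN ('no_answer', 'callback', 'sale') → -1113
call_id=62: (no match → NULL) → NULL
call_id=63: line < 2 → 2505
call_id=64: line < 4 OR disposition IN ('no_answer', 'callback', 'sale') → -2321
call_id=65: line < 4 OR disposition IN ('no_answer', 'callback', 'sale') → -159
call_id=66: line < 4 OR disposition IN ('no_answer', 'callback', 'sale') → -62
call_id=67: line < 4 OR disposition IN ('no_answer', 'callback', 'sale') → -3181
call_id=68: line < 2 → 2029
call_id=69: line < 4 OR disposition IN ('no_answer', 'callback', 'sale') → -1821
call_id=70: (no match → NULL) → NULL
call_id=71: line < 4 OR disposition IN ('no_answer', 'callback', 'sale') → -2944
call_id=72: line < 4 OR disposition IN ('no_answer', 'callback', 'sale') → -1607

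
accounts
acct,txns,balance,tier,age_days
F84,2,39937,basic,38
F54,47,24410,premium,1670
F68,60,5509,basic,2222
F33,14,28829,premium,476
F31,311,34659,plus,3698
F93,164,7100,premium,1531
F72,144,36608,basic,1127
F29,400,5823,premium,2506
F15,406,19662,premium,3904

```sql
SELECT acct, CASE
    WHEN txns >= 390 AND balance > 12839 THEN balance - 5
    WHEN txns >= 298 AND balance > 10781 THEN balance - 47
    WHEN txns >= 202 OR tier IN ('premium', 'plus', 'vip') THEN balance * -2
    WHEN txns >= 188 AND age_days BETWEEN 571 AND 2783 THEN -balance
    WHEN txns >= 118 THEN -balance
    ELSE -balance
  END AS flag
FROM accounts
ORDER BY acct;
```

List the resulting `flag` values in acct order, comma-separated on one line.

19657, -11646, 34612, -57658, -48820, -5509, -36608, -39937, -14200

acct=F15: txns >= 390 AND balance > 12839 → 19657
acct=F29: txns >= 202 OR tier IN ('premium', 'plus', 'vip') → -11646
acct=F31: txns >= 298 AND balance > 10781 → 34612
acct=F33: txns >= 202 OR tier IN ('premium', 'plus', 'vip') → -57658
acct=F54: txns >= 202 OR tier IN ('premium', 'plus', 'vip') → -48820
acct=F68: ELSE → -5509
acct=F72: txns >= 118 → -36608
acct=F84: ELSE → -39937
acct=F93: txns >= 202 OR tier IN ('premium', 'plus', 'vip') → -14200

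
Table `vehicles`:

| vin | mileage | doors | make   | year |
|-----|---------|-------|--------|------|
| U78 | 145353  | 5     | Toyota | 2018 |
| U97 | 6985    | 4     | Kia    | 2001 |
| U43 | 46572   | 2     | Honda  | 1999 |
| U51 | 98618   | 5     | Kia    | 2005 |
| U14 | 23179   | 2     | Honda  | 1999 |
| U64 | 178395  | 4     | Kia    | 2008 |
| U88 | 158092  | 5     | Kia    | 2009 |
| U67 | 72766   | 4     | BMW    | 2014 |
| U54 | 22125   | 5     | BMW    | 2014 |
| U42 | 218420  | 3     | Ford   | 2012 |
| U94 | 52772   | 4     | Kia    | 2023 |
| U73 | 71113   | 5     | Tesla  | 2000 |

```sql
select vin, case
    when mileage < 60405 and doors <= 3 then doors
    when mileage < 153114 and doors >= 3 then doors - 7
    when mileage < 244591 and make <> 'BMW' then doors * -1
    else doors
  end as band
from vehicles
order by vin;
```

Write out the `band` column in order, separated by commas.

vin=U14: mileage < 60405 and doors <= 3 → 2
vin=U42: mileage < 244591 and make <> 'BMW' → -3
vin=U43: mileage < 60405 and doors <= 3 → 2
vin=U51: mileage < 153114 and doors >= 3 → -2
vin=U54: mileage < 153114 and doors >= 3 → -2
vin=U64: mileage < 244591 and make <> 'BMW' → -4
vin=U67: mileage < 153114 and doors >= 3 → -3
vin=U73: mileage < 153114 and doors >= 3 → -2
vin=U78: mileage < 153114 and doors >= 3 → -2
vin=U88: mileage < 244591 and make <> 'BMW' → -5
vin=U94: mileage < 153114 and doors >= 3 → -3
vin=U97: mileage < 153114 and doors >= 3 → -3

2, -3, 2, -2, -2, -4, -3, -2, -2, -5, -3, -3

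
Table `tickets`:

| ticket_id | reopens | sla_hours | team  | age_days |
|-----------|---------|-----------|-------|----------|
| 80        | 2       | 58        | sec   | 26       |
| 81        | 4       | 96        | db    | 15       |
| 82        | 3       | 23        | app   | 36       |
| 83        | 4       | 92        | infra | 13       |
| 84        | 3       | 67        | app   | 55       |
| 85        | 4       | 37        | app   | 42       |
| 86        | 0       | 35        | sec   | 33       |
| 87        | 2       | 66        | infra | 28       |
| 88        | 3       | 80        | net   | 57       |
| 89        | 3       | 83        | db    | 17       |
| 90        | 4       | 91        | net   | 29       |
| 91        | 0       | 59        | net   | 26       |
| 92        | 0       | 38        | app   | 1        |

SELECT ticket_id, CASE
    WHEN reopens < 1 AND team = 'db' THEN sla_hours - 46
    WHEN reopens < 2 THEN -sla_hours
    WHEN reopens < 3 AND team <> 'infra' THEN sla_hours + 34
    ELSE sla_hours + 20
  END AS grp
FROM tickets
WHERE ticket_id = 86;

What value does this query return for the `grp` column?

ticket_id = 86: reopens=0, sla_hours=35, team=sec, age_days=33.
reopens < 1 AND team = 'db' → false
reopens < 2 → true → -35

-35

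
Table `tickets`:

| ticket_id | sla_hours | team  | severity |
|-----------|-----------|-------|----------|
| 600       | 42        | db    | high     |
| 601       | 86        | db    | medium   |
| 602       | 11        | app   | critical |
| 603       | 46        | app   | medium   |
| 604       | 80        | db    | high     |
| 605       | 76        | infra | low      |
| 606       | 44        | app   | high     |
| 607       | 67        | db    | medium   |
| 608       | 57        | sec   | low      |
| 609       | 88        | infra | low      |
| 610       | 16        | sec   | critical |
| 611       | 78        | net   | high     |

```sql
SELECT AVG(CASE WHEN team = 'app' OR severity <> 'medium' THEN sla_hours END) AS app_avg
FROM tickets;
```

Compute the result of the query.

53.8

ticket_id=600: ✓ → 42
ticket_id=601: ✗
ticket_id=602: ✓ → 11
ticket_id=603: ✓ → 46
ticket_id=604: ✓ → 80
ticket_id=605: ✓ → 76
ticket_id=606: ✓ → 44
ticket_id=607: ✗
ticket_id=608: ✓ → 57
ticket_id=609: ✓ → 88
ticket_id=610: ✓ → 16
ticket_id=611: ✓ → 78
app_avg = (42 + 11 + 46 + 80 + 76 + 44 + 57 + 88 + 16 + 78) / 10 = 53.8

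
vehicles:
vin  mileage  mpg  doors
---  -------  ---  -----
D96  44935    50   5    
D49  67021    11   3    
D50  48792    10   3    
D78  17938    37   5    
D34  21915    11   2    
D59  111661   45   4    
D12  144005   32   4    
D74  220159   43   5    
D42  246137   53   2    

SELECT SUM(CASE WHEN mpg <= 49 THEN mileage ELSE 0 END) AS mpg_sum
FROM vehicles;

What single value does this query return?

631491

vin=D96: ✗
vin=D49: ✓ → 67021
vin=D50: ✓ → 48792
vin=D78: ✓ → 17938
vin=D34: ✓ → 21915
vin=D59: ✓ → 111661
vin=D12: ✓ → 144005
vin=D74: ✓ → 220159
vin=D42: ✗
mpg_sum = 67021 + 48792 + 17938 + 21915 + 111661 + 144005 + 220159 = 631491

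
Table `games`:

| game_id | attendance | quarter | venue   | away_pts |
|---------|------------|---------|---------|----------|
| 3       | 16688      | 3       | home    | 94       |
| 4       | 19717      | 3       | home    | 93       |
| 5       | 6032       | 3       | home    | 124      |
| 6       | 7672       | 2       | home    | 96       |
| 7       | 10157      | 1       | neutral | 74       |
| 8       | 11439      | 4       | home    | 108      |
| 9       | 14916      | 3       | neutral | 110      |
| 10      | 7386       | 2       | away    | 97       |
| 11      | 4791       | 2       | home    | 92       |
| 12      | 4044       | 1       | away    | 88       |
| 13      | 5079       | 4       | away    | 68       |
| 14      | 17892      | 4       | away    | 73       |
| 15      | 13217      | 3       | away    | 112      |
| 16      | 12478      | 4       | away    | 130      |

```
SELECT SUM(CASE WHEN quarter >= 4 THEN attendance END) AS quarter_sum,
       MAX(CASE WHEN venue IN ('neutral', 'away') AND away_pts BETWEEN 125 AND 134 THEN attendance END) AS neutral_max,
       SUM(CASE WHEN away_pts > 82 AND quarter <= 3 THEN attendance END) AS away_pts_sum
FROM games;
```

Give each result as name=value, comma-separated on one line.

[quarter_sum: quarter >= 4]
game_id=3: ✗
game_id=4: ✗
game_id=5: ✗
game_id=6: ✗
game_id=7: ✗
game_id=8: ✓ → 11439
game_id=9: ✗
game_id=10: ✗
game_id=11: ✗
game_id=12: ✗
game_id=13: ✓ → 5079
game_id=14: ✓ → 17892
game_id=15: ✗
game_id=16: ✓ → 12478
quarter_sum = 11439 + 5079 + 17892 + 12478 = 46888
—
[neutral_max: venue IN ('neutral', 'away') AND away_pts BETWEEN 125 AND 134]
game_id=3: ✗
game_id=4: ✗
game_id=5: ✗
game_id=6: ✗
game_id=7: ✗
game_id=8: ✗
game_id=9: ✗
game_id=10: ✗
game_id=11: ✗
game_id=12: ✗
game_id=13: ✗
game_id=14: ✗
game_id=15: ✗
game_id=16: ✓ → 12478
neutral_max = MAX(12478) = 12478
—
[away_pts_sum: away_pts > 82 AND quarter <= 3]
game_id=3: ✓ → 16688
game_id=4: ✓ → 19717
game_id=5: ✓ → 6032
game_id=6: ✓ → 7672
game_id=7: ✗
game_id=8: ✗
game_id=9: ✓ → 14916
game_id=10: ✓ → 7386
game_id=11: ✓ → 4791
game_id=12: ✓ → 4044
game_id=13: ✗
game_id=14: ✗
game_id=15: ✓ → 13217
game_id=16: ✗
away_pts_sum = 16688 + 19717 + 6032 + 7672 + 14916 + 7386 + 4791 + 4044 + 13217 = 94463

quarter_sum=46888, neutral_max=12478, away_pts_sum=94463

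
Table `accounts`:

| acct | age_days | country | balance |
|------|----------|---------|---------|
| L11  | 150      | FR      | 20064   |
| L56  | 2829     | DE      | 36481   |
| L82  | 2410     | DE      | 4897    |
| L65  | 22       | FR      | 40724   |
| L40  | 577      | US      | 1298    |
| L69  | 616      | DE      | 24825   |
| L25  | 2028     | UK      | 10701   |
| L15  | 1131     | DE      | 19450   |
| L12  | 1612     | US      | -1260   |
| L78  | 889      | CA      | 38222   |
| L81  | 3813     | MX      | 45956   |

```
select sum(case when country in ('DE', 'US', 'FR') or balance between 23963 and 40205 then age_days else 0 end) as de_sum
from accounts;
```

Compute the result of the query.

10236

acct=L11: ✓ → 150
acct=L56: ✓ → 2829
acct=L82: ✓ → 2410
acct=L65: ✓ → 22
acct=L40: ✓ → 577
acct=L69: ✓ → 616
acct=L25: ✗
acct=L15: ✓ → 1131
acct=L12: ✓ → 1612
acct=L78: ✓ → 889
acct=L81: ✗
de_sum = 150 + 2829 + 2410 + 22 + 577 + 616 + 1131 + 1612 + 889 = 10236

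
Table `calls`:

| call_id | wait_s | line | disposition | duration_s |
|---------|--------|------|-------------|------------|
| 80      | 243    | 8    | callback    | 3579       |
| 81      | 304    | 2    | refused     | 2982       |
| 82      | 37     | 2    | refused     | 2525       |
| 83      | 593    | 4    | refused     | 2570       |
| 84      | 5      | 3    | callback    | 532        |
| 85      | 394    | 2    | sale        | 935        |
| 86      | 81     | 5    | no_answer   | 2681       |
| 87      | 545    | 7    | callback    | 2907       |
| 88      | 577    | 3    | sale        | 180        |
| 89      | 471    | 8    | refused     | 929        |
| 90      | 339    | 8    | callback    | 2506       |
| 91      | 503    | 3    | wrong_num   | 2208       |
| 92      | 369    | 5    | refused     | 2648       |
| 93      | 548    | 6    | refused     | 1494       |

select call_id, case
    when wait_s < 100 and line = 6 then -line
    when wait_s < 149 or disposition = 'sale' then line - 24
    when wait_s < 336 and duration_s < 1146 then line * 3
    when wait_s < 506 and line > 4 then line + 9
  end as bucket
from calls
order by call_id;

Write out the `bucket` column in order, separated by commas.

17, NULL, -22, NULL, -21, -22, -19, NULL, -21, 17, 17, NULL, 14, NULL

call_id=80: wait_s < 506 and line > 4 → 17
call_id=81: (no match → NULL) → NULL
call_id=82: wait_s < 149 or disposition = 'sale' → -22
call_id=83: (no match → NULL) → NULL
call_id=84: wait_s < 149 or disposition = 'sale' → -21
call_id=85: wait_s < 149 or disposition = 'sale' → -22
call_id=86: wait_s < 149 or disposition = 'sale' → -19
call_id=87: (no match → NULL) → NULL
call_id=88: wait_s < 149 or disposition = 'sale' → -21
call_id=89: wait_s < 506 and line > 4 → 17
call_id=90: wait_s < 506 and line > 4 → 17
call_id=91: (no match → NULL) → NULL
call_id=92: wait_s < 506 and line > 4 → 14
call_id=93: (no match → NULL) → NULL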